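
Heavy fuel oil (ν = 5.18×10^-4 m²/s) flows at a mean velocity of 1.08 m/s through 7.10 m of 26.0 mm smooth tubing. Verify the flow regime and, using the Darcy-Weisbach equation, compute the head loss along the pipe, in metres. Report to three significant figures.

h_f ≈ 19.2 m

Re = VD/ν = 1.08·0.02600/5.18×10^-4 = 54.2 → laminar (Re < 2300)
f = 64/Re = 1.181
h_f = f(L/D)V²/(2g) = 1.181·(7.10/0.02600)·1.08²/(2·9.81) = 19.17 m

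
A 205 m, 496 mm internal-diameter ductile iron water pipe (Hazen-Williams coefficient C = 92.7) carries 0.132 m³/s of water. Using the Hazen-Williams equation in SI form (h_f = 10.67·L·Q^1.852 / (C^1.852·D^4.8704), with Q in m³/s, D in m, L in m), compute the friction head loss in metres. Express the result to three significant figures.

h_f = 10.67·205·0.132^1.852 / (92.7^1.852·0.496^4.8704) = 0.3559 m

h_f ≈ 0.356 m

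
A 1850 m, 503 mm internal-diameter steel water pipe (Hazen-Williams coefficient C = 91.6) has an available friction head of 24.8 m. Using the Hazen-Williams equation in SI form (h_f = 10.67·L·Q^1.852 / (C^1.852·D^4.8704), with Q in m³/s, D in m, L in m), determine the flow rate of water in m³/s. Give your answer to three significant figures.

Q ≈ 0.408 m³/s

Rearranging: Q = [h_f·C^1.852·D^4.8704 / (10.67·L)]^(1/1.852)
Q = [24.8·91.6^1.852·0.503^4.8704 / (10.67·1850)]^0.540 = 0.4081 m³/s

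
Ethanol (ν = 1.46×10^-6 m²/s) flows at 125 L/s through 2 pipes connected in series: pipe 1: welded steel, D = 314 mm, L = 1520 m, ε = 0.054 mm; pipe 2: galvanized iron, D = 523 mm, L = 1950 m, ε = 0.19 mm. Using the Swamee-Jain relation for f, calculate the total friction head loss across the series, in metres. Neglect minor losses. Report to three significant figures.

Pipe 1: V = 1.614 m/s, Re = 3.47×10^5, ε/D = 1.72×10^-4, f = 0.01581, h_1 = f(L/D)V²/2g = 10.17 m
Pipe 2: V = 0.5819 m/s, Re = 2.08×10^5, ε/D = 3.63×10^-4, f = 0.01810, h_2 = f(L/D)V²/2g = 1.164 m
Series → Q common, losses add: H = Σh = 11.33 m

H ≈ 11.3 m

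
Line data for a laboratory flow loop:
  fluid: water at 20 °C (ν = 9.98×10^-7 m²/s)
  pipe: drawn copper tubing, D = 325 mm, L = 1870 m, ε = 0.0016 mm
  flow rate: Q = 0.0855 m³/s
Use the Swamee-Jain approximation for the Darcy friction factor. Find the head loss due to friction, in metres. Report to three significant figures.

V = 4Q/(πD²) = 4·0.0855/(π·0.325²) = 1.031 m/s
Re = VD/ν = 1.031·0.325/9.98×10^-7 = 3.36×10^5 → turbulent
ε/D = 0.0016/325 = 4.92×10^-6
Swamee-Jain: f = 0.01414
h_f = f(L/D)V²/(2g) = 0.01414·(1870/0.325)·1.031²/(2·9.81) = 4.404 m

h_f ≈ 4.40 m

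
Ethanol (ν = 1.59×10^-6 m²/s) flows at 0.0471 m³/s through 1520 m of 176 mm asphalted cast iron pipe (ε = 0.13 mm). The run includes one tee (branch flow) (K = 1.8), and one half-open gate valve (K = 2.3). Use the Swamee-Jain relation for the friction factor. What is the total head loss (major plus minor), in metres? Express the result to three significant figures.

V = 4Q/(πD²) = 1.936 m/s; V²/2g = 0.1910 m
Re = 2.14×10^5, ε/D = 7.39×10^-4 → f = 0.01999 (Swamee-Jain)
Major: h_f = f(L/D)·V²/2g = 0.01999·8636·0.1910 = 32.99 m
Minor: ΣK = 4.10; h_m = ΣK·V²/2g = 0.7832 m
Total H_L = 32.99 + 0.7832 = 33.77 m

H_L ≈ 33.8 m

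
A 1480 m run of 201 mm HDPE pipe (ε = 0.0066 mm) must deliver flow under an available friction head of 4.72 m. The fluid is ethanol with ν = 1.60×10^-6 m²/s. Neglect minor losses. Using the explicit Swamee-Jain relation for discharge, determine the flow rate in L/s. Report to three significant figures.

Q ≈ 26.5 L/s

Swamee-Jain (Type II): Q = -0.965·√(gD⁵h_f/L)·ln[ε/(3.7D) + √(3.17ν²L/(gD³h_f))]
√(gD⁵h_f/L) = √(9.81·0.201⁵·4.72/1480) = 0.003204
ε/(3.7D) = 8.87×10^-6; √(3.17ν²L/(gD³h_f)) = 1.79×10^-4
Q = -0.965·0.003204·ln(1.876×10^-4) = 0.02653 m³/s
Check: V = 0.836 m/s, Re = 1.05×10^5, f = 0.01789, h_f = 4.69 m ≈ 4.72 m ✓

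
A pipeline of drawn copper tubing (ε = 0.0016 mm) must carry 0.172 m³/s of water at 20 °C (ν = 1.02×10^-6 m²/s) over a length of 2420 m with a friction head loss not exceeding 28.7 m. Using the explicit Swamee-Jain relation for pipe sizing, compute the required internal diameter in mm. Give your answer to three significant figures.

Swamee-Jain (Type III): D = 0.66·[ε^1.25·(LQ²/(gh_f))^4.75 + ν·Q^9.4·(L/(gh_f))^5.2]^0.04
LQ²/(gh_f) = 0.2543; L/(gh_f) = 8.595
Term 1 = ε^1.25·(…)^4.75 = 8.52×10^-11; Term 2 = ν·Q^9.4·(…)^5.2 = 4.79×10^-9
D = 0.66·(8.52×10^-11 + 4.79×10^-9)^0.04 = 0.3070 m = 307 mm
Check: V = 2.32 m/s, Re = 6.99×10^5, f = 0.01244, h_f = 27.0 m ≈ 28.7 m ✓

D ≈ 307 mm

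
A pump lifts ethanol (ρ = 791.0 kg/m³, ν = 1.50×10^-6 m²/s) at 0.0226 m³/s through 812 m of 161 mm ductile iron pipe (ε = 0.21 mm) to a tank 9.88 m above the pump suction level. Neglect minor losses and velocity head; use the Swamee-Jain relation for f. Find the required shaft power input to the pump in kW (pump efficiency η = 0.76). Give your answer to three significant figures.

P_shaft ≈ 3.96 kW

V = 4Q/(πD²) = 1.110 m/s; Re = 1.19×10^5; ε/D = 0.00130; f = 0.02303
h_f = f(L/D)V²/2g = 7.297 m
Total head H = z + h_f = 9.88 + 7.297 = 17.18 m
P_hyd = ρgQH = 791.0·9.81·0.0226·17.18 = 3.012 kW
P_shaft = P_hyd/η = 3.012/0.76 = 3.963 kW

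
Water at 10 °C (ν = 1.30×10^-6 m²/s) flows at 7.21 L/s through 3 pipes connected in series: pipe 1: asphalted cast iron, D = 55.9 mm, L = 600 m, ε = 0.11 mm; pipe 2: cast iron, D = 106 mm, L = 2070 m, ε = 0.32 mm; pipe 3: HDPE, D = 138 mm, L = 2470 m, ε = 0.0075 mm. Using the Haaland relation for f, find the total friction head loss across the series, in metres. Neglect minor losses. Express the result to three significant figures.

Pipe 1: V = 2.938 m/s, Re = 1.26×10^5, ε/D = 0.00197, f = 0.02459, h_1 = f(L/D)V²/2g = 116.1 m
Pipe 2: V = 0.8170 m/s, Re = 6.66×10^4, ε/D = 0.00302, f = 0.02797, h_2 = f(L/D)V²/2g = 18.59 m
Pipe 3: V = 0.4820 m/s, Re = 5.12×10^4, ε/D = 5.43×10^-5, f = 0.02075, h_3 = f(L/D)V²/2g = 4.399 m
Series → Q common, losses add: H = Σh = 139.1 m

H ≈ 139 m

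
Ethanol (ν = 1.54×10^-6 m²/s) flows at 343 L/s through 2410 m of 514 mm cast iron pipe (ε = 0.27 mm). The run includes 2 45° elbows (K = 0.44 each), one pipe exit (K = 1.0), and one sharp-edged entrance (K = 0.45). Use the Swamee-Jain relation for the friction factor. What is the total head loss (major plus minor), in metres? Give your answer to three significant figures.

H_L ≈ 12.0 m

V = 4Q/(πD²) = 1.653 m/s; V²/2g = 0.1393 m
Re = 5.52×10^5, ε/D = 5.25×10^-4 → f = 0.01785 (Swamee-Jain)
Major: h_f = f(L/D)·V²/2g = 0.01785·4689·0.1393 = 11.66 m
Minor: ΣK = 2.33; h_m = ΣK·V²/2g = 0.3245 m
Total H_L = 11.66 + 0.3245 = 11.98 m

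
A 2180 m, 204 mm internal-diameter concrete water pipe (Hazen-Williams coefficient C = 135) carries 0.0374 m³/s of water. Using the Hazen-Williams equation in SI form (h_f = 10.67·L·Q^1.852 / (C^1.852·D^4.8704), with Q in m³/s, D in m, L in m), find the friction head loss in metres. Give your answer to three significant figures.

h_f ≈ 13.8 m

h_f = 10.67·2180·0.0374^1.852 / (135^1.852·0.204^4.8704) = 13.82 m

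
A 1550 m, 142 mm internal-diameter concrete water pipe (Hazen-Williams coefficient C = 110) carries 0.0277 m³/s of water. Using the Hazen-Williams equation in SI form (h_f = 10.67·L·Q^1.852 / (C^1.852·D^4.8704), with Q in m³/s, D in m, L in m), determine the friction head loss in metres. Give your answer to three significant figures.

h_f = 10.67·1550·0.0277^1.852 / (110^1.852·0.142^4.8704) = 48.08 m

h_f ≈ 48.1 m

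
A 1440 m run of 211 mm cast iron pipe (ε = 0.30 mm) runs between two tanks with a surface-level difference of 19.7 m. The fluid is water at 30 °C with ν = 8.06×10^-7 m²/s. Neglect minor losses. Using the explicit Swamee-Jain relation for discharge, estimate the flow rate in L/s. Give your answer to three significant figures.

Swamee-Jain (Type II): Q = -0.965·√(gD⁵h_f/L)·ln[ε/(3.7D) + √(3.17ν²L/(gD³h_f))]
√(gD⁵h_f/L) = √(9.81·0.211⁵·19.7/1440) = 0.007492
ε/(3.7D) = 3.84×10^-4; √(3.17ν²L/(gD³h_f)) = 4.04×10^-5
Q = -0.965·0.007492·ln(4.247×10^-4) = 0.05613 m³/s
Check: V = 1.61 m/s, Re = 4.20×10^5, f = 0.02211, h_f = 19.8 m ≈ 19.7 m ✓

Q ≈ 56.1 L/s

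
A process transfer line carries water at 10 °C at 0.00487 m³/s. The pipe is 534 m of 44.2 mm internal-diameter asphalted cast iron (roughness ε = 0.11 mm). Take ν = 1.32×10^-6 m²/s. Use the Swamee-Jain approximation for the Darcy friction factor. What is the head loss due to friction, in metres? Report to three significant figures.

V = 4Q/(πD²) = 4·0.00487/(π·0.0442²) = 3.174 m/s
Re = VD/ν = 3.174·0.0442/1.32×10^-6 = 1.06×10^5 → turbulent
ε/D = 0.11/44.2 = 0.00249
Swamee-Jain: f = 0.02647
h_f = f(L/D)V²/(2g) = 0.02647·(534/0.0442)·3.174²/(2·9.81) = 164.2 m

h_f ≈ 164 m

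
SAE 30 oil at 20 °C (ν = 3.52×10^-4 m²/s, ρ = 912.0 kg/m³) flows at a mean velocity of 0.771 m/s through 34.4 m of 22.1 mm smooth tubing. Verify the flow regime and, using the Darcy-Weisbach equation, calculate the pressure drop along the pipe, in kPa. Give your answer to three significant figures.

Δp ≈ 558 kPa

Re = VD/ν = 0.771·0.02210/3.52×10^-4 = 48.4 → laminar (Re < 2300)
f = 64/Re = 1.322
h_f = f(L/D)V²/(2g) = 1.322·(34.4/0.02210)·0.771²/(2·9.81) = 62.35 m
Δp = ρg·h_f = 912.0·9.81·62.35 = 557.8 kPa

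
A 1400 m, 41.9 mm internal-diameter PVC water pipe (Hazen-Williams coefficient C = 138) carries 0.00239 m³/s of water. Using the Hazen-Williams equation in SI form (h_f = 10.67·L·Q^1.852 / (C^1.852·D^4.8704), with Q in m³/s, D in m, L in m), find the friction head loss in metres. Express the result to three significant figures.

h_f ≈ 117 m

h_f = 10.67·1400·0.00239^1.852 / (138^1.852·0.0419^4.8704) = 116.5 m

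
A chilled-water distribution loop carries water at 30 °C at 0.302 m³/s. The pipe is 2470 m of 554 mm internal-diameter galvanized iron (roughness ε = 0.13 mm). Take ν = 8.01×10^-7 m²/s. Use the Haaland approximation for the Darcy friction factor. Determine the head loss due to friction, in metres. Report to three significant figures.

h_f ≈ 5.38 m

V = 4Q/(πD²) = 4·0.302/(π·0.554²) = 1.253 m/s
Re = VD/ν = 1.253·0.554/8.01×10^-7 = 8.67×10^5 → turbulent
ε/D = 0.13/554 = 2.35×10^-4
Haaland: f = 0.01507
h_f = f(L/D)V²/(2g) = 0.01507·(2470/0.554)·1.253²/(2·9.81) = 5.377 m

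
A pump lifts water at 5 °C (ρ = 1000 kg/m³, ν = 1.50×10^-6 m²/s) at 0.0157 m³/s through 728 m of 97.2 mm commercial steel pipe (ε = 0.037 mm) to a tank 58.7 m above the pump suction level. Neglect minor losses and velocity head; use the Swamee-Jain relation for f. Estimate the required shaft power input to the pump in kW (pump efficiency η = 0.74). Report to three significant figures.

P_shaft ≈ 19.0 kW

V = 4Q/(πD²) = 2.116 m/s; Re = 1.37×10^5; ε/D = 3.81×10^-4; f = 0.01907
h_f = f(L/D)V²/2g = 32.59 m
Total head H = z + h_f = 58.7 + 32.59 = 91.29 m
P_hyd = ρgQH = 1000·9.81·0.0157·91.29 = 14.06 kW
P_shaft = P_hyd/η = 14.06/0.74 = 19.00 kW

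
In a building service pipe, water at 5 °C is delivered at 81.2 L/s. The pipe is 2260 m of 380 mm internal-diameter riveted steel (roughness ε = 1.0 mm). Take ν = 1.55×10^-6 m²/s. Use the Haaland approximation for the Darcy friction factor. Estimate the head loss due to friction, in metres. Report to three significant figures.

V = 4Q/(πD²) = 4·0.0812/(π·0.380²) = 0.7160 m/s
Re = VD/ν = 0.7160·0.380/1.55×10^-6 = 1.76×10^5 → turbulent
ε/D = 1.0/380 = 0.00263
Haaland: f = 0.02602
h_f = f(L/D)V²/(2g) = 0.02602·(2260/0.380)·0.7160²/(2·9.81) = 4.043 m

h_f ≈ 4.04 m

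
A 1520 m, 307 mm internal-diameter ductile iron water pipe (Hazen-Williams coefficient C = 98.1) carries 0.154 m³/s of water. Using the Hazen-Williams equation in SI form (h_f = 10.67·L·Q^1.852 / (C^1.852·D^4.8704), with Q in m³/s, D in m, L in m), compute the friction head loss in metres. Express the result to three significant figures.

h_f ≈ 32.7 m

h_f = 10.67·1520·0.154^1.852 / (98.1^1.852·0.307^4.8704) = 32.70 m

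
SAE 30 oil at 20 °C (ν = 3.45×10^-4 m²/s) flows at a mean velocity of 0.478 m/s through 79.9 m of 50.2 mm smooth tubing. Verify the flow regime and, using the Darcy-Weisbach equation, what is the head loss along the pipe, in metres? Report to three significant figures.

h_f ≈ 17.1 m

Re = VD/ν = 0.478·0.05020/3.45×10^-4 = 69.6 → laminar (Re < 2300)
f = 64/Re = 0.9202
h_f = f(L/D)V²/(2g) = 0.9202·(79.9/0.05020)·0.478²/(2·9.81) = 17.06 m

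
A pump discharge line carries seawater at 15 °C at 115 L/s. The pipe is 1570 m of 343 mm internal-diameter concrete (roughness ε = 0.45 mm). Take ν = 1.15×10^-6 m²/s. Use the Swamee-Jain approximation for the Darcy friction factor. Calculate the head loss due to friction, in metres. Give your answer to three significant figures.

h_f ≈ 7.88 m

V = 4Q/(πD²) = 4·0.115/(π·0.343²) = 1.245 m/s
Re = VD/ν = 1.245·0.343/1.15×10^-6 = 3.71×10^5 → turbulent
ε/D = 0.45/343 = 0.00131
Swamee-Jain: f = 0.02179
h_f = f(L/D)V²/(2g) = 0.02179·(1570/0.343)·1.245²/(2·9.81) = 7.876 m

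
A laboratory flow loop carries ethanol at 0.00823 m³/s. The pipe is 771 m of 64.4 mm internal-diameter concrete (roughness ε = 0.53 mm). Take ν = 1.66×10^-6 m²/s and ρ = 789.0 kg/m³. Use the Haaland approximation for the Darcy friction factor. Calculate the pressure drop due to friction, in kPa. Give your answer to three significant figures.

V = 4Q/(πD²) = 4·0.00823/(π·0.0644²) = 2.527 m/s
Re = VD/ν = 2.527·0.0644/1.66×10^-6 = 9.80×10^4 → turbulent
ε/D = 0.53/64.4 = 0.00823
Haaland: f = 0.03624
h_f = f(L/D)V²/(2g) = 0.03624·(771/0.0644)·2.527²/(2·9.81) = 141.1 m
Δp = ρg·h_f = 789.0·9.81·141.1 = 1093 kPa

Δp ≈ 1090 kPa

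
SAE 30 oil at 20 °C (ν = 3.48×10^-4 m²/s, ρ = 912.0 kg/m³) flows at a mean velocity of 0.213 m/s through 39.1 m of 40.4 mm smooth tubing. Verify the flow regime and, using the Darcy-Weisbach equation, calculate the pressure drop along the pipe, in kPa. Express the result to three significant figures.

Re = VD/ν = 0.213·0.04040/3.48×10^-4 = 24.7 → laminar (Re < 2300)
f = 64/Re = 2.588
h_f = f(L/D)V²/(2g) = 2.588·(39.1/0.04040)·0.213²/(2·9.81) = 5.792 m
Δp = ρg·h_f = 912.0·9.81·5.792 = 51.82 kPa

Δp ≈ 51.8 kPa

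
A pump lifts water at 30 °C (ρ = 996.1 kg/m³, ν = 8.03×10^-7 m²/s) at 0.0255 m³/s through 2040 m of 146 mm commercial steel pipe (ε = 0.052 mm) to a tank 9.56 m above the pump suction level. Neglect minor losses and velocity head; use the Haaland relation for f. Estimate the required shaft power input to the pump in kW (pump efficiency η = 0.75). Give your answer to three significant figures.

V = 4Q/(πD²) = 1.523 m/s; Re = 2.77×10^5; ε/D = 3.56×10^-4; f = 0.01730
h_f = f(L/D)V²/2g = 28.58 m
Total head H = z + h_f = 9.56 + 28.58 = 38.14 m
P_hyd = ρgQH = 996.1·9.81·0.0255·38.14 = 9.504 kW
P_shaft = P_hyd/η = 9.504/0.75 = 12.67 kW

P_shaft ≈ 12.7 kW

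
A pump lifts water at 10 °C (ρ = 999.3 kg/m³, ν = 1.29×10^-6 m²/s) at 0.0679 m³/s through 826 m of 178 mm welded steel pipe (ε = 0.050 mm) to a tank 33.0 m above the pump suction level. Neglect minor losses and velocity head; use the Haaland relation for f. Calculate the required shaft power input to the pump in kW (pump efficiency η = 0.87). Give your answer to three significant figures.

V = 4Q/(πD²) = 2.729 m/s; Re = 3.77×10^5; ε/D = 2.81×10^-4; f = 0.01634
h_f = f(L/D)V²/2g = 28.77 m
Total head H = z + h_f = 33.0 + 28.77 = 61.77 m
P_hyd = ρgQH = 999.3·9.81·0.0679·61.77 = 41.12 kW
P_shaft = P_hyd/η = 41.12/0.87 = 47.26 kW

P_shaft ≈ 47.3 kW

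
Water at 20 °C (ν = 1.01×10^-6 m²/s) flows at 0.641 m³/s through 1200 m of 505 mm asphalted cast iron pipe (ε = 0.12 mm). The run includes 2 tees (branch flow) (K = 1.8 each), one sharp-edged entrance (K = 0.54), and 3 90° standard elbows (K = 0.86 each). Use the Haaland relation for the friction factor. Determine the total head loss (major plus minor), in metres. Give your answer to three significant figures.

V = 4Q/(πD²) = 3.200 m/s; V²/2g = 0.5220 m
Re = 1.60×10^6, ε/D = 2.38×10^-4 → f = 0.01474 (Haaland)
Major: h_f = f(L/D)·V²/2g = 0.01474·2376·0.5220 = 18.28 m
Minor: ΣK = 6.72; h_m = ΣK·V²/2g = 3.508 m
Total H_L = 18.28 + 3.508 = 21.79 m

H_L ≈ 21.8 m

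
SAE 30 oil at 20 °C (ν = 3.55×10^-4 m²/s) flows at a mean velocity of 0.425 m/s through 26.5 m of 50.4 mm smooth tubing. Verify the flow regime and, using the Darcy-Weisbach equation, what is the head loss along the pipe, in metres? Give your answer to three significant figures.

h_f ≈ 5.13 m

Re = VD/ν = 0.425·0.05040/3.55×10^-4 = 60.3 → laminar (Re < 2300)
f = 64/Re = 1.061
h_f = f(L/D)V²/(2g) = 1.061·(26.5/0.05040)·0.425²/(2·9.81) = 5.134 m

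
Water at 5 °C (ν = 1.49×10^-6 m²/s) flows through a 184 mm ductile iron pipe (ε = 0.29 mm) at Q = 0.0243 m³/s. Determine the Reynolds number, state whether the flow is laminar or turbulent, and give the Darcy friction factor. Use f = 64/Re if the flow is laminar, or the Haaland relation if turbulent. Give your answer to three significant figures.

Re ≈ 1.13×10^5; turbulent; f ≈ 0.0236

V = 4Q/(πD²) = 0.9139 m/s
Re = VD/ν = 0.9139·0.184/1.49×10^-6 = 1.13×10^5
Re > 4000 → turbulent; ε/D = 0.00158
Haaland: f = 0.02361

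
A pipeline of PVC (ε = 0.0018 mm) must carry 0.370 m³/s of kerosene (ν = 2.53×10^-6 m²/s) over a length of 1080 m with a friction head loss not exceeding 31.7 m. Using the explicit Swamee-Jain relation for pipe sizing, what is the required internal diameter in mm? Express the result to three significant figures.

D ≈ 352 mm

Swamee-Jain (Type III): D = 0.66·[ε^1.25·(LQ²/(gh_f))^4.75 + ν·Q^9.4·(L/(gh_f))^5.2]^0.04
LQ²/(gh_f) = 0.4754; L/(gh_f) = 3.473
Term 1 = ε^1.25·(…)^4.75 = 1.93×10^-9; Term 2 = ν·Q^9.4·(…)^5.2 = 1.43×10^-7
D = 0.66·(1.93×10^-9 + 1.43×10^-7)^0.04 = 0.3516 m = 352 mm
Check: V = 3.81 m/s, Re = 5.30×10^5, f = 0.01304, h_f = 29.7 m ≈ 31.7 m ✓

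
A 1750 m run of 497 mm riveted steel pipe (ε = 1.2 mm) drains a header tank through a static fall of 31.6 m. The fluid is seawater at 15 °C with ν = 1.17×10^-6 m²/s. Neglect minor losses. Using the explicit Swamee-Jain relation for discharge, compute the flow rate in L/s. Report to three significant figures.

Swamee-Jain (Type II): Q = -0.965·√(gD⁵h_f/L)·ln[ε/(3.7D) + √(3.17ν²L/(gD³h_f))]
√(gD⁵h_f/L) = √(9.81·0.497⁵·31.6/1750) = 0.07329
ε/(3.7D) = 6.53×10^-4; √(3.17ν²L/(gD³h_f)) = 1.41×10^-5
Q = -0.965·0.07329·ln(6.667×10^-4) = 0.5172 m³/s
Check: V = 2.67 m/s, Re = 1.13×10^6, f = 0.02485, h_f = 31.7 m ≈ 31.6 m ✓

Q ≈ 517 L/s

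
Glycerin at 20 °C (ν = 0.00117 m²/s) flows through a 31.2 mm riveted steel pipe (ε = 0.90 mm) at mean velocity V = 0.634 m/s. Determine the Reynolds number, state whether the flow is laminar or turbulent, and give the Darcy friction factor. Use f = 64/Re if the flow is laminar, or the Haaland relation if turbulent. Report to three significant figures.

Re = VD/ν = 0.6340·0.0312/0.00117 = 16.9
Re < 2300 → laminar → f = 64/Re = 3.785

Re ≈ 16.9; laminar; f = 64/Re ≈ 3.79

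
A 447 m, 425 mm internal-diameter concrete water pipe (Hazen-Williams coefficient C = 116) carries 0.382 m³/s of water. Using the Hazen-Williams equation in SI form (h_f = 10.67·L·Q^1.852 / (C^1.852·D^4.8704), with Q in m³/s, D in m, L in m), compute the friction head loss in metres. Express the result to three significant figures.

h_f ≈ 7.78 m

h_f = 10.67·447·0.382^1.852 / (116^1.852·0.425^4.8704) = 7.780 m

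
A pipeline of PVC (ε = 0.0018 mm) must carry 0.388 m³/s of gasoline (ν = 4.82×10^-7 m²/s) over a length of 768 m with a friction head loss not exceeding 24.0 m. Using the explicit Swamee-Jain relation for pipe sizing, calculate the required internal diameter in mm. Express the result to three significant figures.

D ≈ 331 mm

Swamee-Jain (Type III): D = 0.66·[ε^1.25·(LQ²/(gh_f))^4.75 + ν·Q^9.4·(L/(gh_f))^5.2]^0.04
LQ²/(gh_f) = 0.4911; L/(gh_f) = 3.262
Term 1 = ε^1.25·(…)^4.75 = 2.25×10^-9; Term 2 = ν·Q^9.4·(…)^5.2 = 3.08×10^-8
D = 0.66·(2.25×10^-9 + 3.08×10^-8)^0.04 = 0.3314 m = 331 mm
Check: V = 4.50 m/s, Re = 3.09×10^6, f = 0.009954, h_f = 23.8 m ≈ 24.0 m ✓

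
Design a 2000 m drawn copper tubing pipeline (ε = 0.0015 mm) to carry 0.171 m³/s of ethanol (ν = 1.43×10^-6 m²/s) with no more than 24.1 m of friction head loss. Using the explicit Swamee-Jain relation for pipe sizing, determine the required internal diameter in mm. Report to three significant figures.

D ≈ 309 mm

Swamee-Jain (Type III): D = 0.66·[ε^1.25·(LQ²/(gh_f))^4.75 + ν·Q^9.4·(L/(gh_f))^5.2]^0.04
LQ²/(gh_f) = 0.2474; L/(gh_f) = 8.459
Term 1 = ε^1.25·(…)^4.75 = 6.89×10^-11; Term 2 = ν·Q^9.4·(…)^5.2 = 5.86×10^-9
D = 0.66·(6.89×10^-11 + 5.86×10^-9)^0.04 = 0.3094 m = 309 mm
Check: V = 2.28 m/s, Re = 4.92×10^5, f = 0.01321, h_f = 22.5 m ≈ 24.1 m ✓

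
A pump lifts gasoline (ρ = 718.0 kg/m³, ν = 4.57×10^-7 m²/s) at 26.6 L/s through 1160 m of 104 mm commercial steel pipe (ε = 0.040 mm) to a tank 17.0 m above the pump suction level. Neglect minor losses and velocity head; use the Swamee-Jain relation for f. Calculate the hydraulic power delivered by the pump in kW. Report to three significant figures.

P_hyd ≈ 20.6 kW

V = 4Q/(πD²) = 3.131 m/s; Re = 7.13×10^5; ε/D = 3.85×10^-4; f = 0.01669
h_f = f(L/D)V²/2g = 93.05 m
Total head H = z + h_f = 17.0 + 93.05 = 110.1 m
P_hyd = ρgQH = 718.0·9.81·0.0266·110.1 = 20.62 kW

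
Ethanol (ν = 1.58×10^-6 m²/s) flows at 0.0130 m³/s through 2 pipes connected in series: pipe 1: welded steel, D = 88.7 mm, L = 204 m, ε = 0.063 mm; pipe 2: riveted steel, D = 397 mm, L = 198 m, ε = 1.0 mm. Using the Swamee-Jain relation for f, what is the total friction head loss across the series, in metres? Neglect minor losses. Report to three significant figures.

H ≈ 10.9 m

Pipe 1: V = 2.104 m/s, Re = 1.18×10^5, ε/D = 7.10×10^-4, f = 0.02091, h_1 = f(L/D)V²/2g = 10.85 m
Pipe 2: V = 0.1050 m/s, Re = 2.64×10^4, ε/D = 0.00252, f = 0.02989, h_2 = f(L/D)V²/2g = 0.008381 m
Series → Q common, losses add: H = Σh = 10.85 m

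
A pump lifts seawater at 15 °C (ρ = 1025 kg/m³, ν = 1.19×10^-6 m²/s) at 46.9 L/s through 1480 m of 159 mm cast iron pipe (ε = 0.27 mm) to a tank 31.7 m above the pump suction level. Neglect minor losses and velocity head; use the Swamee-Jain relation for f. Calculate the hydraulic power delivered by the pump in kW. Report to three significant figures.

P_hyd ≈ 43.9 kW

V = 4Q/(πD²) = 2.362 m/s; Re = 3.16×10^5; ε/D = 0.00170; f = 0.02322
h_f = f(L/D)V²/2g = 61.47 m
Total head H = z + h_f = 31.7 + 61.47 = 93.17 m
P_hyd = ρgQH = 1025·9.81·0.0469·93.17 = 43.94 kW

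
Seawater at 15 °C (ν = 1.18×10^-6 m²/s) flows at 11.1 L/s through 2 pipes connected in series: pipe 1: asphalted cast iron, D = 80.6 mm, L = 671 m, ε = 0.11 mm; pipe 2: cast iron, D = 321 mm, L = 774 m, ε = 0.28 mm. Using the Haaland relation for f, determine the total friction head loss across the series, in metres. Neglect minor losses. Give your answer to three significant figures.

Pipe 1: V = 2.176 m/s, Re = 1.49×10^5, ε/D = 0.00136, f = 0.02258, h_1 = f(L/D)V²/2g = 45.36 m
Pipe 2: V = 0.1372 m/s, Re = 3.73×10^4, ε/D = 8.72×10^-4, f = 0.02443, h_2 = f(L/D)V²/2g = 0.05648 m
Series → Q common, losses add: H = Σh = 45.41 m

H ≈ 45.4 m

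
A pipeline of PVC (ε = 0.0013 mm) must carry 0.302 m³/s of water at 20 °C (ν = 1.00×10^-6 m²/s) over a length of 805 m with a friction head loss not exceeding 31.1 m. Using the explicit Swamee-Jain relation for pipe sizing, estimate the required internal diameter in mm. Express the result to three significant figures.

Swamee-Jain (Type III): D = 0.66·[ε^1.25·(LQ²/(gh_f))^4.75 + ν·Q^9.4·(L/(gh_f))^5.2]^0.04
LQ²/(gh_f) = 0.2406; L/(gh_f) = 2.639
Term 1 = ε^1.25·(…)^4.75 = 5.06×10^-11; Term 2 = ν·Q^9.4·(…)^5.2 = 2.01×10^-9
D = 0.66·(5.06×10^-11 + 2.01×10^-9)^0.04 = 0.2966 m = 297 mm
Check: V = 4.37 m/s, Re = 1.30×10^6, f = 0.01125, h_f = 29.7 m ≈ 31.1 m ✓

D ≈ 297 mm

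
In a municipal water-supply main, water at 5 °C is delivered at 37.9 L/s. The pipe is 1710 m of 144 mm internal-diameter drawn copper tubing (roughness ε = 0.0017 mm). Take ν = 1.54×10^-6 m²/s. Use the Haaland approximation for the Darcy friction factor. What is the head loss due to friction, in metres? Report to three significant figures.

h_f ≈ 50.2 m

V = 4Q/(πD²) = 4·0.0379/(π·0.144²) = 2.327 m/s
Re = VD/ν = 2.327·0.144/1.54×10^-6 = 2.18×10^5 → turbulent
ε/D = 0.0017/144 = 1.18×10^-5
Haaland: f = 0.01532
h_f = f(L/D)V²/(2g) = 0.01532·(1710/0.144)·2.327²/(2·9.81) = 50.22 m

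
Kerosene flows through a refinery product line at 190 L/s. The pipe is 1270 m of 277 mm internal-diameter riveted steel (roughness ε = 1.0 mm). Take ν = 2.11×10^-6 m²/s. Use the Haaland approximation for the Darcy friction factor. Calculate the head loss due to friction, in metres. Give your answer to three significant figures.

h_f ≈ 64.8 m

V = 4Q/(πD²) = 4·0.190/(π·0.277²) = 3.153 m/s
Re = VD/ν = 3.153·0.277/2.11×10^-6 = 4.14×10^5 → turbulent
ε/D = 1.0/277 = 0.00361
Haaland: f = 0.02790
h_f = f(L/D)V²/(2g) = 0.02790·(1270/0.277)·3.153²/(2·9.81) = 64.80 m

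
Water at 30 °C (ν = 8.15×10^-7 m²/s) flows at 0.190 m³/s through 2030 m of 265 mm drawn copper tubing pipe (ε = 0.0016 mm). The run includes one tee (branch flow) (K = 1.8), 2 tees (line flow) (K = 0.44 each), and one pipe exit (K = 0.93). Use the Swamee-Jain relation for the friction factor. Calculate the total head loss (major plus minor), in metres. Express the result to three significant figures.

V = 4Q/(πD²) = 3.445 m/s; V²/2g = 0.6048 m
Re = 1.12×10^6, ε/D = 6.04×10^-6 → f = 0.01155 (Swamee-Jain)
Major: h_f = f(L/D)·V²/2g = 0.01155·7660·0.6048 = 53.52 m
Minor: ΣK = 3.61; h_m = ΣK·V²/2g = 2.183 m
Total H_L = 53.52 + 2.183 = 55.70 m

H_L ≈ 55.7 m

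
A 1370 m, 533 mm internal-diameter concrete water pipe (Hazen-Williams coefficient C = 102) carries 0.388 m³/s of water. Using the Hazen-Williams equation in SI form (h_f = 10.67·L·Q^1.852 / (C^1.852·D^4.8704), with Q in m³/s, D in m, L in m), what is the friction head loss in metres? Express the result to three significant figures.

h_f ≈ 10.3 m

h_f = 10.67·1370·0.388^1.852 / (102^1.852·0.533^4.8704) = 10.34 m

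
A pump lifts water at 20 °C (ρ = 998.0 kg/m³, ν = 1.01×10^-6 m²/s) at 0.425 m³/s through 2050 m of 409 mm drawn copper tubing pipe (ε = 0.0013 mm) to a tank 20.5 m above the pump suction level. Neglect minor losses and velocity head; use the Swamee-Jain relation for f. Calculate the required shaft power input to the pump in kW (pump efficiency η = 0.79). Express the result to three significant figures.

P_shaft ≈ 266 kW

V = 4Q/(πD²) = 3.235 m/s; Re = 1.31×10^6; ε/D = 3.18×10^-6; f = 0.01119
h_f = f(L/D)V²/2g = 29.92 m
Total head H = z + h_f = 20.5 + 29.92 = 50.42 m
P_hyd = ρgQH = 998.0·9.81·0.425·50.42 = 209.8 kW
P_shaft = P_hyd/η = 209.8/0.79 = 265.6 kW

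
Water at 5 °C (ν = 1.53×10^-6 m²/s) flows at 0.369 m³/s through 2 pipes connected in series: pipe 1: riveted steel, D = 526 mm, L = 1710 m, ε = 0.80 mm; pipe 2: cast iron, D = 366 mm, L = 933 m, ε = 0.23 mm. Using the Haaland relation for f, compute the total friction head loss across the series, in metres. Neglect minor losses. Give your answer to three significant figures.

Pipe 1: V = 1.698 m/s, Re = 5.84×10^5, ε/D = 0.00152, f = 0.02218, h_1 = f(L/D)V²/2g = 10.60 m
Pipe 2: V = 3.507 m/s, Re = 8.39×10^5, ε/D = 6.28×10^-4, f = 0.01807, h_2 = f(L/D)V²/2g = 28.88 m
Series → Q common, losses add: H = Σh = 39.47 m

H ≈ 39.5 m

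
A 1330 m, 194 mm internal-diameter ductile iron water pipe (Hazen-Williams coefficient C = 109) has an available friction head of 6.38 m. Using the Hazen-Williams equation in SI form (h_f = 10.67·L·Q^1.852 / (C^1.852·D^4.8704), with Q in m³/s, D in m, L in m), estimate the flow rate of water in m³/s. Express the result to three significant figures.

Q ≈ 0.0228 m³/s

Rearranging: Q = [h_f·C^1.852·D^4.8704 / (10.67·L)]^(1/1.852)
Q = [6.38·109^1.852·0.194^4.8704 / (10.67·1330)]^0.540 = 0.02276 m³/s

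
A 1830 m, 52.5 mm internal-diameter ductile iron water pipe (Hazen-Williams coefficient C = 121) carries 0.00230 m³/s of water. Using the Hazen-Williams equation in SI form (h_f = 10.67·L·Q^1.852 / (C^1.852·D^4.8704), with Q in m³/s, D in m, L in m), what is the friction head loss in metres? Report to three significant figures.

h_f ≈ 60.3 m

h_f = 10.67·1830·0.00230^1.852 / (121^1.852·0.0525^4.8704) = 60.33 m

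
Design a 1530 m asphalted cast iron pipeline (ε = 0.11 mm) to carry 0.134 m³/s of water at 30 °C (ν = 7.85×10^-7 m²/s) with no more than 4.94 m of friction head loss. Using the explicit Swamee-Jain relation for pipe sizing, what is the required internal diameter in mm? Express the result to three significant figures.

D ≈ 381 mm

Swamee-Jain (Type III): D = 0.66·[ε^1.25·(LQ²/(gh_f))^4.75 + ν·Q^9.4·(L/(gh_f))^5.2]^0.04
LQ²/(gh_f) = 0.5669; L/(gh_f) = 31.57
Term 1 = ε^1.25·(…)^4.75 = 7.60×10^-7; Term 2 = ν·Q^9.4·(…)^5.2 = 3.06×10^-7
D = 0.66·(7.60×10^-7 + 3.06×10^-7)^0.04 = 0.3808 m = 381 mm
Check: V = 1.18 m/s, Re = 5.71×10^5, f = 0.01614, h_f = 4.58 m ≈ 4.94 m ✓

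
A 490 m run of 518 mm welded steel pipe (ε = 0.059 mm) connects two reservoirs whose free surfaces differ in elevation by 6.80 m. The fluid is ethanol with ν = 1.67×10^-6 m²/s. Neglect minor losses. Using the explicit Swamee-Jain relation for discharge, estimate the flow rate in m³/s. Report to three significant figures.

Q ≈ 0.678 m³/s

Swamee-Jain (Type II): Q = -0.965·√(gD⁵h_f/L)·ln[ε/(3.7D) + √(3.17ν²L/(gD³h_f))]
√(gD⁵h_f/L) = √(9.81·0.518⁵·6.80/490) = 0.07125
ε/(3.7D) = 3.08×10^-5; √(3.17ν²L/(gD³h_f)) = 2.16×10^-5
Q = -0.965·0.07125·ln(5.240×10^-5) = 0.6778 m³/s
Check: V = 3.22 m/s, Re = 9.98×10^5, f = 0.01371, h_f = 6.84 m ≈ 6.80 m ✓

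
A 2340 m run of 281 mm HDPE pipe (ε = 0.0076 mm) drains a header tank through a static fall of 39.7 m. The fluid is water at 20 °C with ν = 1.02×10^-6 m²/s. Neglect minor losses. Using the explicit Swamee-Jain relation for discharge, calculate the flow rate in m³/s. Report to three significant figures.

Q ≈ 0.168 m³/s

Swamee-Jain (Type II): Q = -0.965·√(gD⁵h_f/L)·ln[ε/(3.7D) + √(3.17ν²L/(gD³h_f))]
√(gD⁵h_f/L) = √(9.81·0.281⁵·39.7/2340) = 0.01708
ε/(3.7D) = 7.31×10^-6; √(3.17ν²L/(gD³h_f)) = 2.99×10^-5
Q = -0.965·0.01708·ln(3.719×10^-5) = 0.1681 m³/s
Check: V = 2.71 m/s, Re = 7.47×10^5, f = 0.01273, h_f = 39.7 m ≈ 39.7 m ✓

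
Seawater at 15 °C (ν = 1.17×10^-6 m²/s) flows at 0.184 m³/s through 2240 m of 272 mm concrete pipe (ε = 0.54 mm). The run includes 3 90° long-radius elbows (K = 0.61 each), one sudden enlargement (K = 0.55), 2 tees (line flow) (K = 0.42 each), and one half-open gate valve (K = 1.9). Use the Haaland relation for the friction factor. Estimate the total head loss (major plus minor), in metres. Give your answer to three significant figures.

V = 4Q/(πD²) = 3.167 m/s; V²/2g = 0.5111 m
Re = 7.36×10^5, ε/D = 0.00199 → f = 0.02364 (Haaland)
Major: h_f = f(L/D)·V²/2g = 0.02364·8235·0.5111 = 99.51 m
Minor: ΣK = 5.12; h_m = ΣK·V²/2g = 2.617 m
Total H_L = 99.51 + 2.617 = 102.1 m

H_L ≈ 102 m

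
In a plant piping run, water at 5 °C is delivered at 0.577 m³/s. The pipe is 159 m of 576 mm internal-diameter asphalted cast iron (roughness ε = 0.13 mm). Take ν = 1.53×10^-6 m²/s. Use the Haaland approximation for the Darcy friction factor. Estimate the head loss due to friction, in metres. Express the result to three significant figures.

V = 4Q/(πD²) = 4·0.577/(π·0.576²) = 2.214 m/s
Re = VD/ν = 2.214·0.576/1.53×10^-6 = 8.34×10^5 → turbulent
ε/D = 0.13/576 = 2.26×10^-4
Haaland: f = 0.01501
h_f = f(L/D)V²/(2g) = 0.01501·(159/0.576)·2.214²/(2·9.81) = 1.036 m

h_f ≈ 1.04 m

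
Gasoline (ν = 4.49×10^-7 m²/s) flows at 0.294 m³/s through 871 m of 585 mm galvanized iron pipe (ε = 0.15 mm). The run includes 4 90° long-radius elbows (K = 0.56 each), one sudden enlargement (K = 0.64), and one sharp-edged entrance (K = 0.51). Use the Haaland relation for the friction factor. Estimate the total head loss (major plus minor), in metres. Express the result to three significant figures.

V = 4Q/(πD²) = 1.094 m/s; V²/2g = 0.06098 m
Re = 1.43×10^6, ε/D = 2.56×10^-4 → f = 0.01499 (Haaland)
Major: h_f = f(L/D)·V²/2g = 0.01499·1489·0.06098 = 1.361 m
Minor: ΣK = 3.39; h_m = ΣK·V²/2g = 0.2067 m
Total H_L = 1.361 + 0.2067 = 1.568 m

H_L ≈ 1.57 m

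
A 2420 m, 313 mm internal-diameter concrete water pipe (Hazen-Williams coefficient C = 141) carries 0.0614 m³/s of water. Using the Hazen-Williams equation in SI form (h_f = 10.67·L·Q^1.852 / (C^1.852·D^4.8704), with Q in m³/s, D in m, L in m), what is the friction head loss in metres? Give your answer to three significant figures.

h_f = 10.67·2420·0.0614^1.852 / (141^1.852·0.313^4.8704) = 4.408 m

h_f ≈ 4.41 m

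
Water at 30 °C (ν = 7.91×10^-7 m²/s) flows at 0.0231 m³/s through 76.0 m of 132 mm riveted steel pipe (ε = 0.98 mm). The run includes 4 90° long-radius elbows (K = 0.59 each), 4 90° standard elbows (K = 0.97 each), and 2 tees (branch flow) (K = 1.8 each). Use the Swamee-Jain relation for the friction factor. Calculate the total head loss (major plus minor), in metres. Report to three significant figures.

H_L ≈ 4.33 m

V = 4Q/(πD²) = 1.688 m/s; V²/2g = 0.1452 m
Re = 2.82×10^5, ε/D = 0.00742 → f = 0.03475 (Swamee-Jain)
Major: h_f = f(L/D)·V²/2g = 0.03475·575.8·0.1452 = 2.905 m
Minor: ΣK = 9.84; h_m = ΣK·V²/2g = 1.429 m
Total H_L = 2.905 + 1.429 = 4.334 m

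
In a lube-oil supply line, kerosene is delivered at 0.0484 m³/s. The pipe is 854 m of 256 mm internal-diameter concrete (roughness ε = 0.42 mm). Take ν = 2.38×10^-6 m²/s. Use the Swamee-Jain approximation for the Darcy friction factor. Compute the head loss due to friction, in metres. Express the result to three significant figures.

h_f ≈ 3.66 m

V = 4Q/(πD²) = 4·0.0484/(π·0.256²) = 0.9403 m/s
Re = VD/ν = 0.9403·0.256/2.38×10^-6 = 1.01×10^5 → turbulent
ε/D = 0.42/256 = 0.00164
Swamee-Jain: f = 0.02433
h_f = f(L/D)V²/(2g) = 0.02433·(854/0.256)·0.9403²/(2·9.81) = 3.658 m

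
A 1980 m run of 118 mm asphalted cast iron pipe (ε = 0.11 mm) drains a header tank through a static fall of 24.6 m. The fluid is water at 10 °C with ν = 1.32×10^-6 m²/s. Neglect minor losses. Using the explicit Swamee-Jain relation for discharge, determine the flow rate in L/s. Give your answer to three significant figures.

Q ≈ 12.5 L/s

Swamee-Jain (Type II): Q = -0.965·√(gD⁵h_f/L)·ln[ε/(3.7D) + √(3.17ν²L/(gD³h_f))]
√(gD⁵h_f/L) = √(9.81·0.118⁵·24.6/1980) = 0.001670
ε/(3.7D) = 2.52×10^-4; √(3.17ν²L/(gD³h_f)) = 1.66×10^-4
Q = -0.965·0.001670·ln(4.180×10^-4) = 0.01254 m³/s
Check: V = 1.15 m/s, Re = 1.02×10^5, f = 0.02205, h_f = 24.8 m ≈ 24.6 m ✓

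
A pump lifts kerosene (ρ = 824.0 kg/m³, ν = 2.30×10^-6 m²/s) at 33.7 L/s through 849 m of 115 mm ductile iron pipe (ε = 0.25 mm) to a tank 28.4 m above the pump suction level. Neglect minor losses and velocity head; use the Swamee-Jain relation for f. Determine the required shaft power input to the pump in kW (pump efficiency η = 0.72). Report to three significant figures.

V = 4Q/(πD²) = 3.244 m/s; Re = 1.62×10^5; ε/D = 0.00217; f = 0.02517
h_f = f(L/D)V²/2g = 99.68 m
Total head H = z + h_f = 28.4 + 99.68 = 128.1 m
P_hyd = ρgQH = 824.0·9.81·0.0337·128.1 = 34.89 kW
P_shaft = P_hyd/η = 34.89/0.72 = 48.46 kW

P_shaft ≈ 48.5 kW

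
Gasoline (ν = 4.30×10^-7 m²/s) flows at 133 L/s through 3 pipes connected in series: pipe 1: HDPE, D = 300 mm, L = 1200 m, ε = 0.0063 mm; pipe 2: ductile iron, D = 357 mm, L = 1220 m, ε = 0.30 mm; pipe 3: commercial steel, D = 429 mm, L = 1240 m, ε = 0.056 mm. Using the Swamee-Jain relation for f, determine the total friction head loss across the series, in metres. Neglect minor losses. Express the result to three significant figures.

Pipe 1: V = 1.882 m/s, Re = 1.31×10^6, ε/D = 2.10×10^-5, f = 0.01167, h_1 = f(L/D)V²/2g = 8.426 m
Pipe 2: V = 1.329 m/s, Re = 1.10×10^6, ε/D = 8.40×10^-4, f = 0.01923, h_2 = f(L/D)V²/2g = 5.914 m
Pipe 3: V = 0.9201 m/s, Re = 9.18×10^5, ε/D = 1.31×10^-4, f = 0.01402, h_3 = f(L/D)V²/2g = 1.749 m
Series → Q common, losses add: H = Σh = 16.09 m

H ≈ 16.1 m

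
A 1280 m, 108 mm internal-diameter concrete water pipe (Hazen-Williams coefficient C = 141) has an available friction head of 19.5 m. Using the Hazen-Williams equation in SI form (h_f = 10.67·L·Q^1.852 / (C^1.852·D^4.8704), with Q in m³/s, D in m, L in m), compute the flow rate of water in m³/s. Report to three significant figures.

Rearranging: Q = [h_f·C^1.852·D^4.8704 / (10.67·L)]^(1/1.852)
Q = [19.5·141^1.852·0.108^4.8704 / (10.67·1280)]^0.540 = 0.01177 m³/s

Q ≈ 0.0118 m³/s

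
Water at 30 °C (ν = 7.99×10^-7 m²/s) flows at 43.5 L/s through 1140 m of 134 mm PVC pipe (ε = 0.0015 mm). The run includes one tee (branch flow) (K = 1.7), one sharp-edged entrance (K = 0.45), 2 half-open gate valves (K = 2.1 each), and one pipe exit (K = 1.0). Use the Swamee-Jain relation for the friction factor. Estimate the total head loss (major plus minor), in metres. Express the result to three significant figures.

V = 4Q/(πD²) = 3.085 m/s; V²/2g = 0.4849 m
Re = 5.17×10^5, ε/D = 1.12×10^-5 → f = 0.01319 (Swamee-Jain)
Major: h_f = f(L/D)·V²/2g = 0.01319·8507·0.4849 = 54.44 m
Minor: ΣK = 7.35; h_m = ΣK·V²/2g = 3.564 m
Total H_L = 54.44 + 3.564 = 58.00 m

H_L ≈ 58.0 m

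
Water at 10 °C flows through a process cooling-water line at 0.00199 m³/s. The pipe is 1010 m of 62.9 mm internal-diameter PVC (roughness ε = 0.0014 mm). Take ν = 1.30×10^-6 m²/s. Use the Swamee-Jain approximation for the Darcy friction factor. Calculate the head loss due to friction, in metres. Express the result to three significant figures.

V = 4Q/(πD²) = 4·0.00199/(π·0.0629²) = 0.6404 m/s
Re = VD/ν = 0.6404·0.0629/1.30×10^-6 = 3.10×10^4 → turbulent
ε/D = 0.0014/62.9 = 2.23×10^-5
Swamee-Jain: f = 0.02326
h_f = f(L/D)V²/(2g) = 0.02326·(1010/0.0629)·0.6404²/(2·9.81) = 7.809 m

h_f ≈ 7.81 m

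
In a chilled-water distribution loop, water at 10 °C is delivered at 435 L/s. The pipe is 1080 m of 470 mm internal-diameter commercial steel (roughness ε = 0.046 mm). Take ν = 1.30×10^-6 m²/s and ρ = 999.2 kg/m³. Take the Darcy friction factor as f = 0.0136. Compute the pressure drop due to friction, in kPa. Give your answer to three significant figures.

Δp ≈ 98.2 kPa

V = 4Q/(πD²) = 4·0.435/(π·0.470²) = 2.507 m/s
h_f = f(L/D)V²/(2g) = 0.01360·(1080/0.470)·2.507²/(2·9.81) = 10.01 m
Δp = ρg·h_f = 999.2·9.81·10.01 = 98.15 kPa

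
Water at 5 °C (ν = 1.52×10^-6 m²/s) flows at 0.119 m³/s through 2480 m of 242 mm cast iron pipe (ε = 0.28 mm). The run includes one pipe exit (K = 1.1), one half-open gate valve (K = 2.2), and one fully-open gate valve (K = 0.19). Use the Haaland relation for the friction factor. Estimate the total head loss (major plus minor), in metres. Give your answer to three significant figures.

H_L ≈ 74.5 m

V = 4Q/(πD²) = 2.587 m/s; V²/2g = 0.3412 m
Re = 4.12×10^5, ε/D = 0.00116 → f = 0.02096 (Haaland)
Major: h_f = f(L/D)·V²/2g = 0.02096·10248·0.3412 = 73.28 m
Minor: ΣK = 3.49; h_m = ΣK·V²/2g = 1.191 m
Total H_L = 73.28 + 1.191 = 74.47 m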